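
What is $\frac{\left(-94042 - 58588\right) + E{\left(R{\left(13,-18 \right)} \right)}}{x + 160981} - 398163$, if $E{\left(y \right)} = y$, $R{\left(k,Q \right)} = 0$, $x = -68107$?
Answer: $- \frac{18489571546}{46437} \approx -3.9816 \cdot 10^{5}$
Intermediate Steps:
$\frac{\left(-94042 - 58588\right) + E{\left(R{\left(13,-18 \right)} \right)}}{x + 160981} - 398163 = \frac{\left(-94042 - 58588\right) + 0}{-68107 + 160981} - 398163 = \frac{-152630 + 0}{92874} - 398163 = \left(-152630\right) \frac{1}{92874} - 398163 = - \frac{76315}{46437} - 398163 = - \frac{18489571546}{46437}$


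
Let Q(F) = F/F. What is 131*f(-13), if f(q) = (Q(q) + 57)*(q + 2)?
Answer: -83578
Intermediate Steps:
Q(F) = 1
f(q) = 116 + 58*q (f(q) = (1 + 57)*(q + 2) = 58*(2 + q) = 116 + 58*q)
131*f(-13) = 131*(116 + 58*(-13)) = 131*(116 - 754) = 131*(-638) = -83578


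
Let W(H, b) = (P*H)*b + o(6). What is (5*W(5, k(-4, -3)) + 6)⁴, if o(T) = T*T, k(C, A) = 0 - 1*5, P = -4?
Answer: 221460595216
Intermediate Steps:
k(C, A) = -5 (k(C, A) = 0 - 5 = -5)
o(T) = T²
W(H, b) = 36 - 4*H*b (W(H, b) = (-4*H)*b + 6² = -4*H*b + 36 = 36 - 4*H*b)
(5*W(5, k(-4, -3)) + 6)⁴ = (5*(36 - 4*5*(-5)) + 6)⁴ = (5*(36 + 100) + 6)⁴ = (5*136 + 6)⁴ = (680 + 6)⁴ = 686⁴ = 221460595216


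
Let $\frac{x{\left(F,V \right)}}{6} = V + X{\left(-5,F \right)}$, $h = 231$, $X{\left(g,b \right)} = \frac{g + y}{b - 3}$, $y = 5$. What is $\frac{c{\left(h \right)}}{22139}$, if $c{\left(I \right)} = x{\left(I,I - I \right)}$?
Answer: $0$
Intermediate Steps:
$X{\left(g,b \right)} = \frac{5 + g}{-3 + b}$ ($X{\left(g,b \right)} = \frac{g + 5}{b - 3} = \frac{5 + g}{-3 + b}$)
$x{\left(F,V \right)} = 6 V$ ($x{\left(F,V \right)} = 6 \left(V + \frac{5 - 5}{-3 + F}\right) = 6 \left(V + \frac{1}{-3 + F} 0\right) = 6 \left(V + 0\right) = 6 V$)
$c{\left(I \right)} = 0$ ($c{\left(I \right)} = 6 \left(I - I\right) = 6 \cdot 0 = 0$)
$\frac{c{\left(h \right)}}{22139} = \frac{0}{22139} = 0 \cdot \frac{1}{22139} = 0$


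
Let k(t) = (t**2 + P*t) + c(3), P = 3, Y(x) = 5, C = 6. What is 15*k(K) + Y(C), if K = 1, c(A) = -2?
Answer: 35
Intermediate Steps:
k(t) = -2 + t**2 + 3*t (k(t) = (t**2 + 3*t) - 2 = -2 + t**2 + 3*t)
15*k(K) + Y(C) = 15*(-2 + 1**2 + 3*1) + 5 = 15*(-2 + 1 + 3) + 5 = 15*2 + 5 = 30 + 5 = 35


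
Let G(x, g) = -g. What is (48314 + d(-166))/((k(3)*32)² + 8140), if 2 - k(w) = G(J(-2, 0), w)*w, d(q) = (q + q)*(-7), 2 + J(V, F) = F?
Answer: 25319/66022 ≈ 0.38349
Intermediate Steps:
J(V, F) = -2 + F
d(q) = -14*q (d(q) = (2*q)*(-7) = -14*q)
k(w) = 2 + w² (k(w) = 2 - (-w)*w = 2 - (-1)*w² = 2 + w²)
(48314 + d(-166))/((k(3)*32)² + 8140) = (48314 - 14*(-166))/(((2 + 3²)*32)² + 8140) = (48314 + 2324)/(((2 + 9)*32)² + 8140) = 50638/((11*32)² + 8140) = 50638/(352² + 8140) = 50638/(123904 + 8140) = 50638/132044 = 50638*(1/132044) = 25319/66022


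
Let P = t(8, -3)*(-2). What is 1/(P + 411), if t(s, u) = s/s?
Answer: 1/409 ≈ 0.0024450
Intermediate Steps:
t(s, u) = 1
P = -2 (P = 1*(-2) = -2)
1/(P + 411) = 1/(-2 + 411) = 1/409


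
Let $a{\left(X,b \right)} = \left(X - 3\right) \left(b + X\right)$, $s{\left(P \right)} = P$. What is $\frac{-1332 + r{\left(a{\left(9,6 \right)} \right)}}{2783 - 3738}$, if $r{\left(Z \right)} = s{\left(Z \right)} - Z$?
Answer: $\frac{1332}{955} \approx 1.3948$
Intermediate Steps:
$a{\left(X,b \right)} = \left(-3 + X\right) \left(X + b\right)$
$r{\left(Z \right)} = 0$ ($r{\left(Z \right)} = Z - Z = 0$)
$\frac{-1332 + r{\left(a{\left(9,6 \right)} \right)}}{2783 - 3738} = \frac{-1332 + 0}{2783 - 3738} = - \frac{1332}{-955} = \left(-1332\right) \left(- \frac{1}{955}\right) = \frac{1332}{955}$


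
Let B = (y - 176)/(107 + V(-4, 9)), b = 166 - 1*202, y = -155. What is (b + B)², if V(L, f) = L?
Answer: 16313521/10609 ≈ 1537.7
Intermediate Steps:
b = -36 (b = 166 - 202 = -36)
B = -331/103 (B = (-155 - 176)/(107 - 4) = -331/103 ≈ -3.2136)
(b + B)² = (-36 - 331/103)² = (-4039/103)² = 16313521/10609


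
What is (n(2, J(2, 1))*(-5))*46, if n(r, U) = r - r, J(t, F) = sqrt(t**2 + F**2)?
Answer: 0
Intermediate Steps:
J(t, F) = sqrt(F**2 + t**2)
n(r, U) = 0
(n(2, J(2, 1))*(-5))*46 = (0*(-5))*46 = 0*46 = 0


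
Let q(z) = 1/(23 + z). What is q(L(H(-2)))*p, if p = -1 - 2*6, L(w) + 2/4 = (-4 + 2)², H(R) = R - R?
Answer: -26/53 ≈ -0.49057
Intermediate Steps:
H(R) = 0
L(w) = 7/2 (L(w) = -½ + (-4 + 2)² = -½ + (-2)² = -½ + 4 = 7/2)
p = -13 (p = -1 - 12 = -13)
q(L(H(-2)))*p = -13/(23 + 7/2) = -13/(53/2) = (2/53)*(-13) = -26/53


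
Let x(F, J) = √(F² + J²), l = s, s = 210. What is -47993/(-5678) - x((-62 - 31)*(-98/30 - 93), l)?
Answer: 47993/5678 - 2*√501229549/5 ≈ -8946.8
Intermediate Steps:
l = 210
-47993/(-5678) - x((-62 - 31)*(-98/30 - 93), l) = -47993/(-5678) - √(((-62 - 31)*(-98/30 - 93))² + 210²) = -47993*(-1/5678) - √((-93*(-98*1/30 - 93))² + 44100) = 47993/5678 - √((-93*(-49/15 - 93))² + 44100) = 47993/5678 - √((-93*(-1444/15))² + 44100) = 47993/5678 - √((44764/5)² + 44100) = 47993/5678 - √(2003815696/25 + 44100) = 47993/5678 - √(2004918196/25) = 47993/5678 - 2*√501229549/5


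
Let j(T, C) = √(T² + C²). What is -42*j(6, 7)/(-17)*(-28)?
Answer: -1176*√85/17 ≈ -637.78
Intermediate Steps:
j(T, C) = √(C² + T²)
-42*j(6, 7)/(-17)*(-28) = -42*√(7² + 6²)/(-17)*(-28) = -42*√(49 + 36)*(-1)/17*(-28) = -42*√85*(-1)/17*(-28) = -(-42)*√85/17*(-28) = (42*√85/17)*(-28) = -1176*√85/17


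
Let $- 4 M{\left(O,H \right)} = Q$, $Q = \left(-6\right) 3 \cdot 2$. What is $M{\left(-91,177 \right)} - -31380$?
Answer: $31389$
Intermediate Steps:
$Q = -36$ ($Q = \left(-18\right) 2 = -36$)
$M{\left(O,H \right)} = 9$ ($M{\left(O,H \right)} = \left(- \frac{1}{4}\right) \left(-36\right) = 9$)
$M{\left(-91,177 \right)} - -31380 = 9 - -31380 = 9 + 31380 = 31389$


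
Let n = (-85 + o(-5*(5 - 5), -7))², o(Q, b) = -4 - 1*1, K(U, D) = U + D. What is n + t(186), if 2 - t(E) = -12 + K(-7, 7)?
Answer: 8114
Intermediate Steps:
K(U, D) = D + U
o(Q, b) = -5 (o(Q, b) = -4 - 1 = -5)
n = 8100 (n = (-85 - 5)² = (-90)² = 8100)
t(E) = 14 (t(E) = 2 - (-12 + (7 - 7)) = 2 - (-12 + 0) = 2 - 1*(-12) = 2 + 12 = 14)
n + t(186) = 8100 + 14 = 8114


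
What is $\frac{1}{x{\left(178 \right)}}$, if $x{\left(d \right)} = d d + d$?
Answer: $\frac{1}{31862} \approx 3.1385 \cdot 10^{-5}$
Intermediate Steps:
$x{\left(d \right)} = d + d^{2}$ ($x{\left(d \right)} = d^{2} + d = d + d^{2}$)
$\frac{1}{x{\left(178 \right)}} = \frac{1}{178 \left(1 + 178\right)} = \frac{1}{178 \cdot 179} = \frac{1}{31862}$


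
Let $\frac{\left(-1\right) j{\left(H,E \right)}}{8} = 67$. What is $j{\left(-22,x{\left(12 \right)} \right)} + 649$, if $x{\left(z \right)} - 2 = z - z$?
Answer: $113$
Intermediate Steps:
$x{\left(z \right)} = 2$ ($x{\left(z \right)} = 2 + \left(z - z\right) = 2 + 0 = 2$)
$j{\left(H,E \right)} = -536$ ($j{\left(H,E \right)} = \left(-8\right) 67 = -536$)
$j{\left(-22,x{\left(12 \right)} \right)} + 649 = -536 + 649 = 113$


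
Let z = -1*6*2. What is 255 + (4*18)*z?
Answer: -609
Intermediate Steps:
z = -12 (z = -6*2 = -12)
255 + (4*18)*z = 255 + (4*18)*(-12) = 255 + 72*(-12) = 255 - 864 = -609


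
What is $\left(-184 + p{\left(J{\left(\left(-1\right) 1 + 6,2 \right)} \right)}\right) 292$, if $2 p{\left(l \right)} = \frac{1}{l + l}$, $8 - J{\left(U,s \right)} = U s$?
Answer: $- \frac{107529}{2} \approx -53765.0$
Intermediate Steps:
$J{\left(U,s \right)} = 8 - U s$
$p{\left(l \right)} = \frac{1}{4 l}$ ($p{\left(l \right)} = \frac{1}{2 \left(l + l\right)} = \frac{1}{2 \cdot 2 l} = \frac{\frac{1}{2} \frac{1}{l}}{2} = \frac{1}{4 l}$)
$\left(-184 + p{\left(J{\left(\left(-1\right) 1 + 6,2 \right)} \right)}\right) 292 = \left(-184 + \frac{1}{4 \left(8 - \left(\left(-1\right) 1 + 6\right) 2\right)}\right) 292 = \left(-184 + \frac{1}{4 \left(8 - \left(-1 + 6\right) 2\right)}\right) 292 = \left(-184 + \frac{1}{4 \left(8 - 5 \cdot 2\right)}\right) 292 = \left(-184 + \frac{1}{4 \left(8 - 10\right)}\right) 292 = \left(-184 + \frac{1}{4 \left(-2\right)}\right) 292 = \left(-184 + \frac{1}{4} \left(- \frac{1}{2}\right)\right) 292 = \left(-184 - \frac{1}{8}\right) 292 = \left(- \frac{1473}{8}\right) 292 = - \frac{107529}{2}$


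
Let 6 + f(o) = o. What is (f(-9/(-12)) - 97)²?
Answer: 167281/16 ≈ 10455.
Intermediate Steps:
f(o) = -6 + o
(f(-9/(-12)) - 97)² = ((-6 - 9/(-12)) - 97)² = ((-6 - 9*(-1/12)) - 97)² = ((-6 + ¾) - 97)² = (-21/4 - 97)² = (-409/4)² = 167281/16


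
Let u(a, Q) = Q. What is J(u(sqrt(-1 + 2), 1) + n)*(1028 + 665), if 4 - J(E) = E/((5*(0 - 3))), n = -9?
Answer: 88036/15 ≈ 5869.1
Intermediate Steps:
J(E) = 4 + E/15 (J(E) = 4 - E/(5*(0 - 3)) = 4 - E/(5*(-3)) = 4 - E/(-15) = 4 - E*(-1)/15 = 4 - (-1)*E/15 = 4 + E/15)
J(u(sqrt(-1 + 2), 1) + n)*(1028 + 665) = (4 + (1 - 9)/15)*(1028 + 665) = (4 + (1/15)*(-8))*1693 = (4 - 8/15)*1693 = (52/15)*1693 = 88036/15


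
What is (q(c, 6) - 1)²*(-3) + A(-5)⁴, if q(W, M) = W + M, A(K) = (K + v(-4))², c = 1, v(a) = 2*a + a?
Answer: 6975757333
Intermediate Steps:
v(a) = 3*a
A(K) = (-12 + K)² (A(K) = (K + 3*(-4))² = (K - 12)² = (-12 + K)²)
q(W, M) = M + W
(q(c, 6) - 1)²*(-3) + A(-5)⁴ = ((6 + 1) - 1)²*(-3) + ((-12 - 5)²)⁴ = (7 - 1)²*(-3) + ((-17)²)⁴ = 6²*(-3) + 289⁴ = 36*(-3) + 6975757441 = -108 + 6975757441 = 6975757333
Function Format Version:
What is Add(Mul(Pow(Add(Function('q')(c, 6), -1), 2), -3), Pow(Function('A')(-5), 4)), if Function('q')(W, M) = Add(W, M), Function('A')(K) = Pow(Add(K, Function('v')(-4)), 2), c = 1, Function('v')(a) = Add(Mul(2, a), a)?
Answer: 6975757333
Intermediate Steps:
Function('v')(a) = Mul(3, a)
Function('A')(K) = Pow(Add(-12, K), 2) (Function('A')(K) = Pow(Add(K, Mul(3, -4)), 2) = Pow(Add(K, -12), 2) = Pow(Add(-12, K), 2))
Function('q')(W, M) = Add(M, W)
Add(Mul(Pow(Add(Function('q')(c, 6), -1), 2), -3), Pow(Function('A')(-5), 4)) = Add(Mul(Pow(Add(Add(6, 1), -1), 2), -3), Pow(Pow(Add(-12, -5), 2), 4)) = Add(Mul(Pow(Add(7, -1), 2), -3), Pow(Pow(-17, 2), 4)) = Add(Mul(Pow(6, 2), -3), Pow(289, 4)) = Add(Mul(36, -3), 6975757441) = Add(-108, 6975757441) = 6975757333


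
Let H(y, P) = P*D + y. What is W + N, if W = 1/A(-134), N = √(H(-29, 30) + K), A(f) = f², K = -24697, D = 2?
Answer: 1/17956 + I*√24666 ≈ 5.5692e-5 + 157.05*I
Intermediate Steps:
H(y, P) = y + 2*P (H(y, P) = P*2 + y = 2*P + y = y + 2*P)
N = I*√24666 (N = √((-29 + 2*30) - 24697) = √((-29 + 60) - 24697) = √(31 - 24697) = √(-24666) = I*√24666 ≈ 157.05*I)
W = 1/17956 (W = 1/((-134)²) = 1/17956 ≈ 5.5692e-5)
W + N = 1/17956 + I*√24666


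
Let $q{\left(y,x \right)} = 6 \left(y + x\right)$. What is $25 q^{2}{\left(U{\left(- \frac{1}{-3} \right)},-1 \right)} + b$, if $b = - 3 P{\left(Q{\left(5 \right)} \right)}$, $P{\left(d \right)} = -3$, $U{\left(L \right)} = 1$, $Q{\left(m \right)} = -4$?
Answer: $9$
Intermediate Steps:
$b = 9$ ($b = \left(-3\right) \left(-3\right) = 9$)
$q{\left(y,x \right)} = 6 x + 6 y$ ($q{\left(y,x \right)} = 6 \left(x + y\right) = 6 x + 6 y$)
$25 q^{2}{\left(U{\left(- \frac{1}{-3} \right)},-1 \right)} + b = 25 \left(6 \left(-1\right) + 6 \cdot 1\right)^{2} + 9 = 25 \left(-6 + 6\right)^{2} + 9 = 25 \cdot 0^{2} + 9 = 25 \cdot 0 + 9 = 0 + 9 = 9$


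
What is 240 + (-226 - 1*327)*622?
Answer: -343726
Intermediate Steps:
240 + (-226 - 1*327)*622 = 240 + (-226 - 327)*622 = 240 - 553*622 = 240 - 343966 = -343726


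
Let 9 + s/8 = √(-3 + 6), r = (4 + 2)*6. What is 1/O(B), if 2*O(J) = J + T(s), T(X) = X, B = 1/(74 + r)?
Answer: -1742180/60387361 - 193600*√3/60387361 ≈ -0.034403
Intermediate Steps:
r = 36 (r = 6*6 = 36)
B = 1/110 (B = 1/(74 + 36) = 1/110 ≈ 0.0090909)
s = -72 + 8*√3 (s = -72 + 8*√(-3 + 6) = -72 + 8*√3 ≈ -58.144)
O(J) = -36 + J/2 + 4*√3 (O(J) = (J + (-72 + 8*√3))/2 = (-72 + J + 8*√3)/2 = -36 + J/2 + 4*√3)
1/O(B) = 1/(-36 + (½)*(1/110) + 4*√3) = 1/(-36 + 1/220 + 4*√3) = 1/(-7919/220 + 4*√3)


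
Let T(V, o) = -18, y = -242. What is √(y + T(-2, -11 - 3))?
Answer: 2*I*√65 ≈ 16.125*I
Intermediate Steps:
√(y + T(-2, -11 - 3)) = √(-242 - 18) = √(-260) = 2*I*√65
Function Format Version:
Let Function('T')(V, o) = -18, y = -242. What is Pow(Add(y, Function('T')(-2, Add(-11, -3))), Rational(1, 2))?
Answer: Mul(2, I, Pow(65, Rational(1, 2))) ≈ Mul(16.125, I)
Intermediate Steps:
Pow(Add(y, Function('T')(-2, Add(-11, -3))), Rational(1, 2)) = Pow(Add(-242, -18), Rational(1, 2)) = Pow(-260, Rational(1, 2)) = Mul(2, I, Pow(65, Rational(1, 2)))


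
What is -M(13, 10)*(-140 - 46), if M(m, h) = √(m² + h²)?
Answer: 186*√269 ≈ 3050.6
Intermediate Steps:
M(m, h) = √(h² + m²)
-M(13, 10)*(-140 - 46) = -√(10² + 13²)*(-140 - 46) = -√(100 + 169)*(-186) = -√269*(-186) = -(-186)*√269 = 186*√269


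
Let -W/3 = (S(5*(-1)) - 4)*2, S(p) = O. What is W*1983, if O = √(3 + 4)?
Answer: 47592 - 11898*√7 ≈ 16113.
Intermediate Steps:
O = √7 ≈ 2.6458
S(p) = √7
W = 24 - 6*√7 (W = -3*(√7 - 4)*2 = -3*(-4 + √7)*2 = -3*(-8 + 2*√7) = 24 - 6*√7 ≈ 8.1255)
W*1983 = (24 - 6*√7)*1983 = 47592 - 11898*√7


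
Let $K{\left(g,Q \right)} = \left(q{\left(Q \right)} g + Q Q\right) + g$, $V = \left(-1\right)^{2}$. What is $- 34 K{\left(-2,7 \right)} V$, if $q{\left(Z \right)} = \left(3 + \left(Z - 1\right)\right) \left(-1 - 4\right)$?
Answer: $-4658$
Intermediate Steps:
$q{\left(Z \right)} = -10 - 5 Z$ ($q{\left(Z \right)} = \left(3 + \left(-1 + Z\right)\right) \left(-5\right) = \left(2 + Z\right) \left(-5\right) = -10 - 5 Z$)
$V = 1$
$K{\left(g,Q \right)} = g + Q^{2} + g \left(-10 - 5 Q\right)$ ($K{\left(g,Q \right)} = \left(\left(-10 - 5 Q\right) g + Q Q\right) + g = \left(g \left(-10 - 5 Q\right) + Q^{2}\right) + g = \left(Q^{2} + g \left(-10 - 5 Q\right)\right) + g = g + Q^{2} + g \left(-10 - 5 Q\right)$)
$- 34 K{\left(-2,7 \right)} V = - 34 \left(-2 + 7^{2} - - 10 \left(2 + 7\right)\right) 1 = - 34 \left(-2 + 49 - \left(-10\right) 9\right) 1 = - 34 \left(-2 + 49 + 90\right) 1 = \left(-34\right) 137 \cdot 1 = \left(-4658\right) 1 = -4658$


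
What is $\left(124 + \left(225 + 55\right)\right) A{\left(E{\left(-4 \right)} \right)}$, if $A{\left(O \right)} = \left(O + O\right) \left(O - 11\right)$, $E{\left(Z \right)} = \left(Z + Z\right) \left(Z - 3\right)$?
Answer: $2036160$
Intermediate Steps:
$E{\left(Z \right)} = 2 Z \left(-3 + Z\right)$
$A{\left(O \right)} = 2 O \left(-11 + O\right)$
$\left(124 + \left(225 + 55\right)\right) A{\left(E{\left(-4 \right)} \right)} = \left(124 + \left(225 + 55\right)\right) 2 \cdot 2 \left(-4\right) \left(-3 - 4\right) \left(-11 + 2 \left(-4\right) \left(-3 - 4\right)\right) = \left(124 + 280\right) 2 \cdot 2 \left(-4\right) \left(-7\right) \left(-11 + 2 \left(-4\right) \left(-7\right)\right) = 404 \cdot 2 \cdot 56 \left(-11 + 56\right) = 404 \cdot 2 \cdot 56 \cdot 45 = 404 \cdot 5040 = 2036160$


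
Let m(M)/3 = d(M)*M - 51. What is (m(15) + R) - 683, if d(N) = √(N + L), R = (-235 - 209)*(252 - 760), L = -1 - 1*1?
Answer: 224716 + 45*√13 ≈ 2.2488e+5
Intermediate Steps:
L = -2 (L = -1 - 1 = -2)
R = 225552 (R = -444*(-508) = 225552)
d(N) = √(-2 + N) (d(N) = √(N - 2) = √(-2 + N))
m(M) = -153 + 3*M*√(-2 + M) (m(M) = 3*(√(-2 + M)*M - 51) = 3*(M*√(-2 + M) - 51) = 3*(-51 + M*√(-2 + M)) = -153 + 3*M*√(-2 + M))
(m(15) + R) - 683 = ((-153 + 3*15*√(-2 + 15)) + 225552) - 683 = ((-153 + 3*15*√13) + 225552) - 683 = ((-153 + 45*√13) + 225552) - 683 = (225399 + 45*√13) - 683 = 224716 + 45*√13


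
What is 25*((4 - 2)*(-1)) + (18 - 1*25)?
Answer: -57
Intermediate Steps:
25*((4 - 2)*(-1)) + (18 - 1*25) = 25*(2*(-1)) + (18 - 25) = 25*(-2) - 7 = -50 - 7 = -57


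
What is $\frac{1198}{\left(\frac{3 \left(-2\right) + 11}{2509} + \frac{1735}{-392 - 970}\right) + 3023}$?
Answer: $\frac{4093875084}{10326024629} \approx 0.39646$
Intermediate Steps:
$\frac{1198}{\left(\frac{3 \left(-2\right) + 11}{2509} + \frac{1735}{-392 - 970}\right) + 3023} = \frac{1198}{\left(\left(-6 + 11\right) \frac{1}{2509} + \frac{1735}{-1362}\right) + 3023} = \frac{1198}{\left(5 \cdot \frac{1}{2509} + 1735 \left(- \frac{1}{1362}\right)\right) + 3023} = \frac{1198}{\left(\frac{5}{2509} - \frac{1735}{1362}\right) + 3023} = \frac{1198}{- \frac{4346305}{3417258} + 3023} = \frac{1198}{\frac{10326024629}{3417258}} = 1198 \cdot \frac{3417258}{10326024629} = \frac{4093875084}{10326024629}$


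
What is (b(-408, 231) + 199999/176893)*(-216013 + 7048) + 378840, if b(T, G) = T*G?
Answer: 3483850303927845/176893 ≈ 1.9695e+10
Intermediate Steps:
b(T, G) = G*T
(b(-408, 231) + 199999/176893)*(-216013 + 7048) + 378840 = (231*(-408) + 199999/176893)*(-216013 + 7048) + 378840 = (-94248 + 199999*(1/176893))*(-208965) + 378840 = (-94248 + 199999/176893)*(-208965) + 378840 = -16671611465/176893*(-208965) + 378840 = 3483783289783725/176893 + 378840 = 3483850303927845/176893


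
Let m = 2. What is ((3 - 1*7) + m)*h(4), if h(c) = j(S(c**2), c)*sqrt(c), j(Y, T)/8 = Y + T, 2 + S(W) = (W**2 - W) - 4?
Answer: -7616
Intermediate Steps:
S(W) = -6 + W**2 - W (S(W) = -2 + ((W**2 - W) - 4) = -2 + (-4 + W**2 - W) = -6 + W**2 - W)
j(Y, T) = 8*T + 8*Y (j(Y, T) = 8*(Y + T) = 8*(T + Y) = 8*T + 8*Y)
h(c) = sqrt(c)*(-48 - 8*c**2 + 8*c + 8*c**4) (h(c) = (8*c + 8*(-6 + (c**2)**2 - c**2))*sqrt(c) = (8*c + 8*(-6 + c**4 - c**2))*sqrt(c) = (8*c + (-48 - 8*c**2 + 8*c**4))*sqrt(c) = (-48 - 8*c**2 + 8*c + 8*c**4)*sqrt(c) = sqrt(c)*(-48 - 8*c**2 + 8*c + 8*c**4))
((3 - 1*7) + m)*h(4) = ((3 - 1*7) + 2)*(8*sqrt(4)*(-6 + 4 + 4**4 - 1*4**2)) = ((3 - 7) + 2)*(8*2*(-6 + 4 + 256 - 1*16)) = (-4 + 2)*(8*2*(-6 + 4 + 256 - 16)) = -16*2*238 = -2*3808 = -7616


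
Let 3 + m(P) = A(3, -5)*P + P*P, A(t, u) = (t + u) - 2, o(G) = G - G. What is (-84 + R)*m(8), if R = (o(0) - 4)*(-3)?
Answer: -2088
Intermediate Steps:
o(G) = 0
A(t, u) = -2 + t + u
R = 12 (R = (0 - 4)*(-3) = -4*(-3) = 12)
m(P) = -3 + P² - 4*P (m(P) = -3 + ((-2 + 3 - 5)*P + P*P) = -3 + (-4*P + P²) = -3 + (P² - 4*P) = -3 + P² - 4*P)
(-84 + R)*m(8) = (-84 + 12)*(-3 + 8² - 4*8) = -72*(-3 + 64 - 32) = -72*29 = -2088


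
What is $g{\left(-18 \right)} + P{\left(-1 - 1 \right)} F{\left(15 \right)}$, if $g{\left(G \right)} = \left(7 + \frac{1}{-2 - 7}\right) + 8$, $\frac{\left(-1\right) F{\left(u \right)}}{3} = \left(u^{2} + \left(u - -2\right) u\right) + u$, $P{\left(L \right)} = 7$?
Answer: $- \frac{93421}{9} \approx -10380.0$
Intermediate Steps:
$F{\left(u \right)} = - 3 u - 3 u^{2} - 3 u \left(2 + u\right)$ ($F{\left(u \right)} = - 3 \left(\left(u^{2} + \left(u - -2\right) u\right) + u\right) = - 3 \left(\left(u^{2} + \left(u + 2\right) u\right) + u\right) = - 3 \left(\left(u^{2} + \left(2 + u\right) u\right) + u\right) = - 3 \left(\left(u^{2} + u \left(2 + u\right)\right) + u\right) = - 3 \left(u + u^{2} + u \left(2 + u\right)\right) = - 3 u - 3 u^{2} - 3 u \left(2 + u\right)$)
$g{\left(G \right)} = \frac{134}{9}$ ($g{\left(G \right)} = \left(7 + \frac{1}{-9}\right) + 8 = \left(7 - \frac{1}{9}\right) + 8 = \frac{62}{9} + 8 = \frac{134}{9}$)
$g{\left(-18 \right)} + P{\left(-1 - 1 \right)} F{\left(15 \right)} = \frac{134}{9} + 7 \left(\left(-3\right) 15 \left(3 + 2 \cdot 15\right)\right) = \frac{134}{9} + 7 \left(\left(-3\right) 15 \left(3 + 30\right)\right) = \frac{134}{9} + 7 \left(\left(-3\right) 15 \cdot 33\right) = \frac{134}{9} + 7 \left(-1485\right) = \frac{134}{9} - 10395 = - \frac{93421}{9}$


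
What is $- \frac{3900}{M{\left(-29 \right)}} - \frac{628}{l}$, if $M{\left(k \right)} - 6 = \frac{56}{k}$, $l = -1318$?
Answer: $- \frac{37247924}{38881} \approx -958.0$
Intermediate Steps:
$M{\left(k \right)} = 6 + \frac{56}{k}$
$- \frac{3900}{M{\left(-29 \right)}} - \frac{628}{l} = - \frac{3900}{6 + \frac{56}{-29}} - \frac{628}{-1318} = - \frac{3900}{6 + 56 \left(- \frac{1}{29}\right)} - - \frac{314}{659} = - \frac{3900}{6 - \frac{56}{29}} + \frac{314}{659} = - \frac{3900}{\frac{118}{29}} + \frac{314}{659} = \left(-3900\right) \frac{29}{118} + \frac{314}{659} = - \frac{56550}{59} + \frac{314}{659} = - \frac{37247924}{38881}$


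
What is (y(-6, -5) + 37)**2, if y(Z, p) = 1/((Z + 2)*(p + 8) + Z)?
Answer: 442225/324 ≈ 1364.9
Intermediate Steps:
y(Z, p) = 1/(Z + (2 + Z)*(8 + p)) (y(Z, p) = 1/((2 + Z)*(8 + p) + Z) = 1/(Z + (2 + Z)*(8 + p)))
(y(-6, -5) + 37)**2 = (1/(16 + 2*(-5) + 9*(-6) - 6*(-5)) + 37)**2 = (1/(16 - 10 - 54 + 30) + 37)**2 = (1/(-18) + 37)**2 = (-1/18 + 37)**2 = (665/18)**2 = 442225/324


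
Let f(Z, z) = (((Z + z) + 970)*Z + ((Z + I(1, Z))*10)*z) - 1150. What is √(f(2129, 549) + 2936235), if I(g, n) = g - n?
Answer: √10707167 ≈ 3272.2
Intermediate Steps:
f(Z, z) = -1150 + 10*z + Z*(970 + Z + z) (f(Z, z) = (((Z + z) + 970)*Z + ((Z + (1 - Z))*10)*z) - 1150 = ((970 + Z + z)*Z + (1*10)*z) - 1150 = (Z*(970 + Z + z) + 10*z) - 1150 = (10*z + Z*(970 + Z + z)) - 1150 = -1150 + 10*z + Z*(970 + Z + z))
√(f(2129, 549) + 2936235) = √((-1150 + 2129² + 10*549 + 970*2129 + 2129*549) + 2936235) = √((-1150 + 4532641 + 5490 + 2065130 + 1168821) + 2936235) = √(7770932 + 2936235) = √10707167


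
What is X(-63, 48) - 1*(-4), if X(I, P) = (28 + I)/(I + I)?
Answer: 77/18 ≈ 4.2778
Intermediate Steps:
X(I, P) = (28 + I)/(2*I) (X(I, P) = (28 + I)/((2*I)) = (28 + I)*(1/(2*I)) = (28 + I)/(2*I))
X(-63, 48) - 1*(-4) = (½)*(28 - 63)/(-63) - 1*(-4) = (½)*(-1/63)*(-35) + 4 = 5/18 + 4 = 77/18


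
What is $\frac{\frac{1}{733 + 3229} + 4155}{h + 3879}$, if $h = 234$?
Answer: $\frac{16462111}{16295706} \approx 1.0102$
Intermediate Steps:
$\frac{\frac{1}{733 + 3229} + 4155}{h + 3879} = \frac{\frac{1}{733 + 3229} + 4155}{234 + 3879} = \frac{\frac{1}{3962} + 4155}{4113} = \left(\frac{1}{3962} + 4155\right) \frac{1}{4113} = \frac{16462111}{3962} \cdot \frac{1}{4113} = \frac{16462111}{16295706}$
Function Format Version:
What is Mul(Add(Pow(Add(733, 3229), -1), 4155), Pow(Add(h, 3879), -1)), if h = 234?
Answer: Rational(16462111, 16295706) ≈ 1.0102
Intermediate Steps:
Mul(Add(Pow(Add(733, 3229), -1), 4155), Pow(Add(h, 3879), -1)) = Mul(Add(Pow(Add(733, 3229), -1), 4155), Pow(Add(234, 3879), -1)) = Mul(Add(Pow(3962, -1), 4155), Pow(4113, -1)) = Mul(Add(Rational(1, 3962), 4155), Rational(1, 4113)) = Mul(Rational(16462111, 3962), Rational(1, 4113)) = Rational(16462111, 16295706)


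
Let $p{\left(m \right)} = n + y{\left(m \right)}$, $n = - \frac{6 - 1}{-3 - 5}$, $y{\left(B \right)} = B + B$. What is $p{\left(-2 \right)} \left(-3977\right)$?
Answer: $\frac{107379}{8} \approx 13422.0$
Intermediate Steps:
$y{\left(B \right)} = 2 B$
$n = \frac{5}{8}$ ($n = - \frac{5}{-8} = - \frac{5 \left(-1\right)}{8} = \left(-1\right) \left(- \frac{5}{8}\right) = \frac{5}{8} \approx 0.625$)
$p{\left(m \right)} = \frac{5}{8} + 2 m$
$p{\left(-2 \right)} \left(-3977\right) = \left(\frac{5}{8} + 2 \left(-2\right)\right) \left(-3977\right) = \left(\frac{5}{8} - 4\right) \left(-3977\right) = \left(- \frac{27}{8}\right) \left(-3977\right) = \frac{107379}{8}$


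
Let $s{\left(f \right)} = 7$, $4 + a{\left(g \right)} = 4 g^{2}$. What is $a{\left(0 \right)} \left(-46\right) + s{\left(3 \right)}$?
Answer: $191$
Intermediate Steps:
$a{\left(g \right)} = -4 + 4 g^{2}$
$a{\left(0 \right)} \left(-46\right) + s{\left(3 \right)} = \left(-4 + 4 \cdot 0^{2}\right) \left(-46\right) + 7 = \left(-4 + 4 \cdot 0\right) \left(-46\right) + 7 = \left(-4 + 0\right) \left(-46\right) + 7 = \left(-4\right) \left(-46\right) + 7 = 184 + 7 = 191$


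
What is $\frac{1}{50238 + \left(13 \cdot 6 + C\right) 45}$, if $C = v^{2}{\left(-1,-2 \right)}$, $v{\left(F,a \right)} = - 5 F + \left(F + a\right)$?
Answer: $\frac{1}{53928} \approx 1.8543 \cdot 10^{-5}$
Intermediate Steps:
$v{\left(F,a \right)} = a - 4 F$
$C = 4$ ($C = \left(-2 - -4\right)^{2} = \left(-2 + 4\right)^{2} = 2^{2} = 4$)
$\frac{1}{50238 + \left(13 \cdot 6 + C\right) 45} = \frac{1}{50238 + \left(13 \cdot 6 + 4\right) 45} = \frac{1}{50238 + \left(78 + 4\right) 45} = \frac{1}{50238 + 82 \cdot 45} = \frac{1}{50238 + 3690} = \frac{1}{53928}$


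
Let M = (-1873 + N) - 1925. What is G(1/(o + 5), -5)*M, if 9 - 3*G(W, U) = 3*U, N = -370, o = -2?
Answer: -33344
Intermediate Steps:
G(W, U) = 3 - U
M = -4168 (M = (-1873 - 370) - 1925 = -2243 - 1925 = -4168)
G(1/(o + 5), -5)*M = (3 - 1*(-5))*(-4168) = (3 + 5)*(-4168) = 8*(-4168) = -33344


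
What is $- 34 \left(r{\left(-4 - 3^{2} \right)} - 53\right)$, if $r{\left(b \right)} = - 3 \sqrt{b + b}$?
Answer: $1802 + 102 i \sqrt{26} \approx 1802.0 + 520.1 i$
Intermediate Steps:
$r{\left(b \right)} = - 3 \sqrt{2} \sqrt{b}$ ($r{\left(b \right)} = - 3 \sqrt{2 b} = - 3 \sqrt{2} \sqrt{b}$)
$- 34 \left(r{\left(-4 - 3^{2} \right)} - 53\right) = - 34 \left(- 3 \sqrt{2} \sqrt{-4 - 3^{2}} - 53\right) = - 34 \left(- 3 \sqrt{2} \sqrt{-4 - 9} - 53\right) = - 34 \left(- 3 \sqrt{2} \sqrt{-13} - 53\right) = - 34 \left(- 3 \sqrt{2} i \sqrt{13} - 53\right) = - 34 \left(- 3 i \sqrt{26} - 53\right) = - 34 \left(-53 - 3 i \sqrt{26}\right) = 1802 + 102 i \sqrt{26}$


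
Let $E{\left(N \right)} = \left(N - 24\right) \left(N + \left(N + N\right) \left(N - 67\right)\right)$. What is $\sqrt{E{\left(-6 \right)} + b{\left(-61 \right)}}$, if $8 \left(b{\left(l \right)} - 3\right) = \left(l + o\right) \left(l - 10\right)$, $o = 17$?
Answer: $\frac{i \sqrt{102826}}{2} \approx 160.33 i$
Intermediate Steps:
$E{\left(N \right)} = \left(-24 + N\right) \left(N + 2 N \left(-67 + N\right)\right)$
$b{\left(l \right)} = 3 + \frac{\left(-10 + l\right) \left(17 + l\right)}{8}$ ($b{\left(l \right)} = 3 + \frac{\left(l + 17\right) \left(l - 10\right)}{8} = 3 + \frac{\left(17 + l\right) \left(-10 + l\right)}{8} = 3 + \frac{\left(-10 + l\right) \left(17 + l\right)}{8}$)
$\sqrt{E{\left(-6 \right)} + b{\left(-61 \right)}} = \sqrt{- 6 \left(3192 - -1086 + 2 \left(-6\right)^{2}\right) + \left(- \frac{73}{4} + \frac{\left(-61\right)^{2}}{8} + \frac{7}{8} \left(-61\right)\right)} = \sqrt{- 6 \left(3192 + 1086 + 2 \cdot 36\right) - - \frac{787}{2}} = \sqrt{- 6 \left(3192 + 1086 + 72\right) - - \frac{787}{2}} = \sqrt{\left(-6\right) 4350 + \frac{787}{2}} = \sqrt{-26100 + \frac{787}{2}} = \sqrt{- \frac{51413}{2}} = \frac{i \sqrt{102826}}{2}$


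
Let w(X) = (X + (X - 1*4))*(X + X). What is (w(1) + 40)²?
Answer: 1296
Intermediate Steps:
w(X) = 2*X*(-4 + 2*X) (w(X) = (X + (X - 4))*(2*X) = (X + (-4 + X))*(2*X) = (-4 + 2*X)*(2*X) = 2*X*(-4 + 2*X))
(w(1) + 40)² = (4*1*(-2 + 1) + 40)² = (4*1*(-1) + 40)² = (-4 + 40)² = 36² = 1296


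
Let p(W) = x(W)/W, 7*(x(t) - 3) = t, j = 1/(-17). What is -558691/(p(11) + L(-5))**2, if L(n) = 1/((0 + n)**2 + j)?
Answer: -595504213737664/221325129 ≈ -2.6906e+6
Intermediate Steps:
j = -1/17 ≈ -0.058824
L(n) = 1/(-1/17 + n**2) (L(n) = 1/((0 + n)**2 - 1/17) = 1/(n**2 - 1/17) = 1/(-1/17 + n**2))
x(t) = 3 + t/7
p(W) = (3 + W/7)/W
-558691/(p(11) + L(-5))**2 = -558691/((1/7)*(21 + 11)/11 + 17/(-1 + 17*(-5)**2))**2 = -558691/((1/7)*(1/11)*32 + 17/(-1 + 17*25))**2 = -558691/(32/77 + 17/(-1 + 425))**2 = -558691/(32/77 + 17/424)**2 = -558691/((14877/32648)**2) = -558691/221325129/1065891904 = -558691*1065891904/221325129 = -595504213737664/221325129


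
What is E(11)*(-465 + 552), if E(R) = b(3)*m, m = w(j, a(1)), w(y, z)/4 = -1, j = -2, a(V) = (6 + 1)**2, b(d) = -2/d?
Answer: 232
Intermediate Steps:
a(V) = 49 (a(V) = 7**2 = 49)
w(y, z) = -4 (w(y, z) = 4*(-1) = -4)
m = -4
E(R) = 8/3 (E(R) = -2/3*(-4) = 8/3)
E(11)*(-465 + 552) = 8*(-465 + 552)/3 = (8/3)*87 = 232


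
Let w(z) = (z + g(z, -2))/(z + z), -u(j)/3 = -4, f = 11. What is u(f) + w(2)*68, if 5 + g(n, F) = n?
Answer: -5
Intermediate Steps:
u(j) = 12 (u(j) = -3*(-4) = 12)
g(n, F) = -5 + n
w(z) = (-5 + 2*z)/(2*z) (w(z) = (z + (-5 + z))/(z + z) = (-5 + 2*z)/((2*z)) = (-5 + 2*z)*(1/(2*z)) = (-5 + 2*z)/(2*z))
u(f) + w(2)*68 = 12 + ((-5/2 + 2)/2)*68 = 12 + ((½)*(-½))*68 = 12 - ¼*68 = 12 - 17 = -5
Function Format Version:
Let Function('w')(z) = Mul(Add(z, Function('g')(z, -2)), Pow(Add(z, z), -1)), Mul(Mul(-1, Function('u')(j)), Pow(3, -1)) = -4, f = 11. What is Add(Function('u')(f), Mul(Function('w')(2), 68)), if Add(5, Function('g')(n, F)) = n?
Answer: -5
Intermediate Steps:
Function('u')(j) = 12 (Function('u')(j) = Mul(-3, -4) = 12)
Function('g')(n, F) = Add(-5, n)
Function('w')(z) = Mul(Rational(1, 2), Pow(z, -1), Add(-5, Mul(2, z))) (Function('w')(z) = Mul(Add(z, Add(-5, z)), Pow(Add(z, z), -1)) = Mul(Add(-5, Mul(2, z)), Pow(Mul(2, z), -1)) = Mul(Add(-5, Mul(2, z)), Mul(Rational(1, 2), Pow(z, -1))) = Mul(Rational(1, 2), Pow(z, -1), Add(-5, Mul(2, z))))
Add(Function('u')(f), Mul(Function('w')(2), 68)) = Add(12, Mul(Mul(Pow(2, -1), Add(Rational(-5, 2), 2)), 68)) = Add(12, Mul(Mul(Rational(1, 2), Rational(-1, 2)), 68)) = Add(12, Mul(Rational(-1, 4), 68)) = Add(12, -17) = -5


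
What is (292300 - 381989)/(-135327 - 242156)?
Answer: 89689/377483 ≈ 0.23760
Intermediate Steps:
(292300 - 381989)/(-135327 - 242156) = -89689/(-377483) = -89689*(-1/377483) = 89689/377483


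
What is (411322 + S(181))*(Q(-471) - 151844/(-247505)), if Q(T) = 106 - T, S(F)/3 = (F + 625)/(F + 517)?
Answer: 20522597816236423/86379245 ≈ 2.3759e+8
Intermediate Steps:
S(F) = 3*(625 + F)/(517 + F) (S(F) = 3*((F + 625)/(F + 517)) = 3*((625 + F)/(517 + F)) = 3*(625 + F)/(517 + F))
(411322 + S(181))*(Q(-471) - 151844/(-247505)) = (411322 + 3*(625 + 181)/(517 + 181))*((106 - 1*(-471)) - 151844/(-247505)) = (411322 + 3*806/698)*((106 + 471) - 151844*(-1/247505)) = (411322 + 3*(1/698)*806)*(577 + 151844/247505) = (411322 + 1209/349)*(142962229/247505) = (143552587/349)*(142962229/247505) = 20522597816236423/86379245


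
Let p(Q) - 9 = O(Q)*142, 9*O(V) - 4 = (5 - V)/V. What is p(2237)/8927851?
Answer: 1134869/179744424183 ≈ 6.3138e-6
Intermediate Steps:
O(V) = 4/9 + (5 - V)/(9*V) (O(V) = 4/9 + ((5 - V)/V)/9 = 4/9 + (5 - V)/(9*V))
p(Q) = 9 + 142*(5 + 3*Q)/(9*Q) (p(Q) = 9 + ((5 + 3*Q)/(9*Q))*142 = 9 + 142*(5 + 3*Q)/(9*Q))
p(2237)/8927851 = ((⅑)*(710 + 507*2237)/2237)/8927851 = ((⅑)*(1/2237)*(710 + 1134159))*(1/8927851) = ((⅑)*(1/2237)*1134869)*(1/8927851) = (1134869/20133)*(1/8927851) = 1134869/179744424183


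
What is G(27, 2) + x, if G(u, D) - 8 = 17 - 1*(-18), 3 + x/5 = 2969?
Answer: 14873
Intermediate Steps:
x = 14830 (x = -15 + 5*2969 = -15 + 14845 = 14830)
G(u, D) = 43 (G(u, D) = 8 + (17 - 1*(-18)) = 8 + (17 + 18) = 8 + 35 = 43)
G(27, 2) + x = 43 + 14830 = 14873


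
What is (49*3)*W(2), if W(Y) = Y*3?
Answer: 882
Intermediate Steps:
W(Y) = 3*Y
(49*3)*W(2) = (49*3)*(3*2) = 147*6 = 882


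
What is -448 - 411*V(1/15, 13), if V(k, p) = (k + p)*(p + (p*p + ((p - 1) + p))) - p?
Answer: -5533889/5 ≈ -1.1068e+6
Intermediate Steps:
V(k, p) = -p + (k + p)*(-1 + p² + 3*p) (V(k, p) = (k + p)*(p + (p² + ((-1 + p) + p))) - p = (k + p)*(p + (p² + (-1 + 2*p))) - p = (k + p)*(p + (-1 + p² + 2*p)) - p = (k + p)*(-1 + p² + 3*p) - p = -p + (k + p)*(-1 + p² + 3*p))
-448 - 411*V(1/15, 13) = -448 - 411*(13³ - 1/15 - 2*13 + 3*13² + 13²/15 + 3*13/15) = -448 - 411*(2197 - 1*1/15 - 26 + 3*169 + (1/15)*169 + 3*(1/15)*13) = -448 - 411*(2197 - 1/15 - 26 + 507 + 169/15 + 13/5) = -448 - 411*13459/5 = -448 - 5531649/5 = -5533889/5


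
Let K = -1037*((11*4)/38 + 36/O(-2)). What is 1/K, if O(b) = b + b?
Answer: 19/154513 ≈ 0.00012297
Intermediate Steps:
O(b) = 2*b
K = 154513/19 (K = -1037*((11*4)/38 + 36/((2*(-2)))) = -1037*(44*(1/38) + 36/(-4)) = -1037*(22/19 + 36*(-¼)) = -1037*(22/19 - 9) = -1037*(-149/19) = 154513/19 ≈ 8132.3)
1/K = 1/(154513/19) = 19/154513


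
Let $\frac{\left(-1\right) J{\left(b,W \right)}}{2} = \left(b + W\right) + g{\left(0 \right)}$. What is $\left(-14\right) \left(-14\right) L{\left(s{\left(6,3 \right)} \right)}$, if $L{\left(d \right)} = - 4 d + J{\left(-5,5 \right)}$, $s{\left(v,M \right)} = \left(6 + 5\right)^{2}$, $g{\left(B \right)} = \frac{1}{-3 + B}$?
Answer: $- \frac{284200}{3} \approx -94733.0$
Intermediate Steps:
$J{\left(b,W \right)} = \frac{2}{3} - 2 W - 2 b$ ($J{\left(b,W \right)} = - 2 \left(\left(b + W\right) + \frac{1}{-3 + 0}\right) = - 2 \left(\left(W + b\right) + \frac{1}{-3}\right) = - 2 \left(\left(W + b\right) - \frac{1}{3}\right) = - 2 \left(- \frac{1}{3} + W + b\right) = \frac{2}{3} - 2 W - 2 b$)
$s{\left(v,M \right)} = 121$ ($s{\left(v,M \right)} = 11^{2} = 121$)
$L{\left(d \right)} = \frac{2}{3} - 4 d$ ($L{\left(d \right)} = - 4 d - - \frac{2}{3} = - 4 d + \left(\frac{2}{3} - 10 + 10\right) = - 4 d + \frac{2}{3} = \frac{2}{3} - 4 d$)
$\left(-14\right) \left(-14\right) L{\left(s{\left(6,3 \right)} \right)} = \left(-14\right) \left(-14\right) \left(\frac{2}{3} - 484\right) = 196 \left(\frac{2}{3} - 484\right) = 196 \left(- \frac{1450}{3}\right) = - \frac{284200}{3}$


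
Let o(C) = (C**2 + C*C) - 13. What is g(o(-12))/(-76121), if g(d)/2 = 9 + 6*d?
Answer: -3318/76121 ≈ -0.043589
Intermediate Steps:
o(C) = -13 + 2*C**2 (o(C) = (C**2 + C**2) - 13 = 2*C**2 - 13 = -13 + 2*C**2)
g(d) = 18 + 12*d (g(d) = 2*(9 + 6*d) = 18 + 12*d)
g(o(-12))/(-76121) = (18 + 12*(-13 + 2*(-12)**2))/(-76121) = (18 + 12*(-13 + 2*144))*(-1/76121) = (18 + 12*(-13 + 288))*(-1/76121) = (18 + 12*275)*(-1/76121) = (18 + 3300)*(-1/76121) = 3318*(-1/76121) = -3318/76121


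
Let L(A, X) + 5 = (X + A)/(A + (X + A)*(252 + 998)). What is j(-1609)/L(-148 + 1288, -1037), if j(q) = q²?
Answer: -336269753090/649347 ≈ -5.1786e+5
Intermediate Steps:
L(A, X) = -5 + (A + X)/(1250*X + 1251*A) (L(A, X) = -5 + (X + A)/(A + (X + A)*(252 + 998)) = -5 + (A + X)/(A + (A + X)*1250) = -5 + (A + X)/(A + (1250*A + 1250*X)) = -5 + (A + X)/(1250*X + 1251*A))
j(-1609)/L(-148 + 1288, -1037) = (-1609)²/(((-6254*(-148 + 1288) - 6249*(-1037))/(1250*(-1037) + 1251*(-148 + 1288)))) = 2588881/(((-6254*1140 + 6480213)/(-1296250 + 1251*1140))) = 2588881/(((-7129560 + 6480213)/(-1296250 + 1426140))) = 2588881/((-649347/129890)) = 2588881/(((1/129890)*(-649347))) = 2588881/(-649347/129890) = 2588881*(-129890/649347) = -336269753090/649347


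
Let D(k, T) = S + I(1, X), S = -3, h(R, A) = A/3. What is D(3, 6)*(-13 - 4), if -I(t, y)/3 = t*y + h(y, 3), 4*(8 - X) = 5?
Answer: 1785/4 ≈ 446.25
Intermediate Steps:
X = 27/4 (X = 8 - 1/4*5 = 8 - 5/4 = 27/4 ≈ 6.7500)
h(R, A) = A/3 (h(R, A) = A*(1/3) = A/3)
I(t, y) = -3 - 3*t*y (I(t, y) = -3*(t*y + (1/3)*3) = -3*(t*y + 1) = -3*(1 + t*y) = -3 - 3*t*y)
D(k, T) = -105/4 (D(k, T) = -3 + (-3 - 3*1*27/4) = -3 + (-3 - 81/4) = -3 - 93/4 = -105/4)
D(3, 6)*(-13 - 4) = -105*(-13 - 4)/4 = -105/4*(-17) = 1785/4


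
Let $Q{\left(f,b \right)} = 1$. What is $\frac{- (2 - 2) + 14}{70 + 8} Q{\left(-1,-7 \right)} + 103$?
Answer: $\frac{4024}{39} \approx 103.18$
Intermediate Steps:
$\frac{- (2 - 2) + 14}{70 + 8} Q{\left(-1,-7 \right)} + 103 = \frac{- (2 - 2) + 14}{70 + 8} \cdot 1 + 103 = \frac{\left(-1\right) 0 + 14}{78} \cdot 1 + 103 = \left(0 + 14\right) \frac{1}{78} \cdot 1 + 103 = 14 \cdot \frac{1}{78} \cdot 1 + 103 = \frac{7}{39} \cdot 1 + 103 = \frac{7}{39} + 103 = \frac{4024}{39}$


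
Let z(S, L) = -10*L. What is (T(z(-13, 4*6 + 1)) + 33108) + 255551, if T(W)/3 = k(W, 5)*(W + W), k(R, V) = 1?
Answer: 287159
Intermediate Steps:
T(W) = 6*W (T(W) = 3*(1*(W + W)) = 3*(1*(2*W)) = 3*(2*W) = 6*W)
(T(z(-13, 4*6 + 1)) + 33108) + 255551 = (6*(-10*(4*6 + 1)) + 33108) + 255551 = (6*(-10*(24 + 1)) + 33108) + 255551 = (6*(-10*25) + 33108) + 255551 = (6*(-250) + 33108) + 255551 = (-1500 + 33108) + 255551 = 31608 + 255551 = 287159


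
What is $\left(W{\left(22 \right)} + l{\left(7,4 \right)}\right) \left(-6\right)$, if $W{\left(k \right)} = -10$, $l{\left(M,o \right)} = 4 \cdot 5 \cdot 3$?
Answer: $-300$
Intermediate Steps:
$l{\left(M,o \right)} = 60$ ($l{\left(M,o \right)} = 20 \cdot 3 = 60$)
$\left(W{\left(22 \right)} + l{\left(7,4 \right)}\right) \left(-6\right) = \left(-10 + 60\right) \left(-6\right) = 50 \left(-6\right) = -300$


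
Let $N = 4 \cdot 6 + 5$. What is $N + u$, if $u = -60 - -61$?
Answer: $30$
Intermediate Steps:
$u = 1$ ($u = -60 + 61 = 1$)
$N = 29$ ($N = 24 + 5 = 29$)
$N + u = 29 + 1 = 30$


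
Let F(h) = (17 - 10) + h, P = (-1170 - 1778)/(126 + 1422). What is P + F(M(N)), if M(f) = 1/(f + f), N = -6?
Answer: 7759/1548 ≈ 5.0123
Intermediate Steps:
M(f) = 1/(2*f)
P = -737/387 (P = -2948/1548 = -2948*1/1548 = -737/387 ≈ -1.9044)
F(h) = 7 + h
P + F(M(N)) = -737/387 + (7 + (1/2)/(-6)) = -737/387 + (7 + (1/2)*(-1/6)) = -737/387 + (7 - 1/12) = -737/387 + 83/12 = 7759/1548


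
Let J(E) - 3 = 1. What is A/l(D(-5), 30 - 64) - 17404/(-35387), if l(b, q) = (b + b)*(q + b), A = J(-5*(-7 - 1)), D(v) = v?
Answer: 3464554/6900465 ≈ 0.50208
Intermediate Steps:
J(E) = 4 (J(E) = 3 + 1 = 4)
A = 4
l(b, q) = 2*b*(b + q) (l(b, q) = (2*b)*(b + q) = 2*b*(b + q))
A/l(D(-5), 30 - 64) - 17404/(-35387) = 4/((2*(-5)*(-5 + (30 - 64)))) - 17404/(-35387) = 4/((2*(-5)*(-5 - 34))) - 17404*(-1/35387) = 4/((2*(-5)*(-39))) + 17404/35387 = 4/390 + 17404/35387 = 4*(1/390) + 17404/35387 = 2/195 + 17404/35387 = 3464554/6900465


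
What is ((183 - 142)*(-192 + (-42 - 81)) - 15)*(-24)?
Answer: 310320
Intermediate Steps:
((183 - 142)*(-192 + (-42 - 81)) - 15)*(-24) = (41*(-192 - 123) - 15)*(-24) = (41*(-315) - 15)*(-24) = (-12915 - 15)*(-24) = -12930*(-24) = 310320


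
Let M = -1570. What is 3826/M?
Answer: -1913/785 ≈ -2.4369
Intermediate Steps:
3826/M = 3826/(-1570) = 3826*(-1/1570) = -1913/785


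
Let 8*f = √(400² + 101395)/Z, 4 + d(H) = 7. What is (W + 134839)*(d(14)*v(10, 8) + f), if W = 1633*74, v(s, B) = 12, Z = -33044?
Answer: 9204516 - 255681*√261395/264352 ≈ 9.2040e+6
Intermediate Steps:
d(H) = 3 (d(H) = -4 + 7 = 3)
W = 120842
f = -√261395/264352 (f = (√(400² + 101395)/(-33044))/8 = (√(160000 + 101395)*(-1/33044))/8 = (√261395*(-1/33044))/8 = (-√261395/33044)/8 = -√261395/264352 ≈ -0.0019340)
(W + 134839)*(d(14)*v(10, 8) + f) = (120842 + 134839)*(3*12 - √261395/264352) = 255681*(36 - √261395/264352) = 9204516 - 255681*√261395/264352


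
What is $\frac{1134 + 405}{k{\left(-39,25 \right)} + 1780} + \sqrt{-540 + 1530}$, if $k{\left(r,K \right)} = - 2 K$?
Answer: $\frac{1539}{1730} + 3 \sqrt{110} \approx 32.354$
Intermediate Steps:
$\frac{1134 + 405}{k{\left(-39,25 \right)} + 1780} + \sqrt{-540 + 1530} = \frac{1134 + 405}{\left(-2\right) 25 + 1780} + \sqrt{-540 + 1530} = \frac{1539}{-50 + 1780} + \sqrt{990} = \frac{1539}{1730} + 3 \sqrt{110}$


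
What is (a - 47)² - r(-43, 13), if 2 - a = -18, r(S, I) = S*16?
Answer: 1417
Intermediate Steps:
r(S, I) = 16*S
a = 20 (a = 2 - 1*(-18) = 2 + 18 = 20)
(a - 47)² - r(-43, 13) = (20 - 47)² - 16*(-43) = (-27)² - 1*(-688) = 729 + 688 = 1417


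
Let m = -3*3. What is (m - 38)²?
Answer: 2209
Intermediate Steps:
m = -9
(m - 38)² = (-9 - 38)² = (-47)² = 2209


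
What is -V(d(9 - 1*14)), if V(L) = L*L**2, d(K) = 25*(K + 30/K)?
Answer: 20796875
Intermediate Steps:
d(K) = 25*K + 750/K
V(L) = L**3
-V(d(9 - 1*14)) = -(25*(9 - 1*14) + 750/(9 - 1*14))**3 = -(25*(9 - 14) + 750/(9 - 14))**3 = -(25*(-5) + 750/(-5))**3 = -(-125 + 750*(-1/5))**3 = -(-125 - 150)**3 = -1*(-275)**3 = -1*(-20796875) = 20796875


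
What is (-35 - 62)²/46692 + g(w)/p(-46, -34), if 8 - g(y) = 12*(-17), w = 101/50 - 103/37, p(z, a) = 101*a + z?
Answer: 951859/6770340 ≈ 0.14059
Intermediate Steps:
p(z, a) = z + 101*a
w = -1413/1850 (w = 101*(1/50) - 103*1/37 = 101/50 - 103/37 = -1413/1850 ≈ -0.76378)
g(y) = 212 (g(y) = 8 - 12*(-17) = 8 - 1*(-204) = 8 + 204 = 212)
(-35 - 62)²/46692 + g(w)/p(-46, -34) = (-35 - 62)²/46692 + 212/(-46 + 101*(-34)) = (-97)²*(1/46692) + 212/(-46 - 3434) = 9409*(1/46692) + 212/(-3480) = 9409/46692 + 212*(-1/3480) = 9409/46692 - 53/870 = 951859/6770340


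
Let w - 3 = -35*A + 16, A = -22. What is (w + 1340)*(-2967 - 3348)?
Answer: -13444635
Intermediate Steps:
w = 789 (w = 3 + (-35*(-22) + 16) = 3 + (770 + 16) = 3 + 786 = 789)
(w + 1340)*(-2967 - 3348) = (789 + 1340)*(-2967 - 3348) = 2129*(-6315) = -13444635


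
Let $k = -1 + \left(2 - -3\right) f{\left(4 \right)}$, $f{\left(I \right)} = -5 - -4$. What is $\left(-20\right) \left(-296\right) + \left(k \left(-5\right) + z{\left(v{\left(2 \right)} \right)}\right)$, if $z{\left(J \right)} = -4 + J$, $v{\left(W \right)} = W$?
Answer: $5948$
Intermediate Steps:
$f{\left(I \right)} = -1$ ($f{\left(I \right)} = -5 + 4 = -1$)
$k = -6$ ($k = -1 + \left(2 - -3\right) \left(-1\right) = -1 + \left(2 + 3\right) \left(-1\right) = -1 + 5 \left(-1\right) = -1 - 5 = -6$)
$\left(-20\right) \left(-296\right) + \left(k \left(-5\right) + z{\left(v{\left(2 \right)} \right)}\right) = \left(-20\right) \left(-296\right) + \left(\left(-6\right) \left(-5\right) + \left(-4 + 2\right)\right) = 5920 + \left(30 - 2\right) = 5920 + 28 = 5948$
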